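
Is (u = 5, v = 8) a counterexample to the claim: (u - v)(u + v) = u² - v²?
No

Substituting u = 5, v = 8:
LHS = (5 - 8)(5 + 8) = -39
RHS = 5² - 8² = -39

The sides agree, so this pair does not disprove the claim.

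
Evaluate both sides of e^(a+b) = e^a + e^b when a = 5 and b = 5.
LHS = e^(5+5) = e^10 ≈ 22026.5
RHS = e^5 + e^5 = 2·e^5 ≈ 296.8

LHS ≠ RHS (they differ by about 21729.6), so the equation does not hold here.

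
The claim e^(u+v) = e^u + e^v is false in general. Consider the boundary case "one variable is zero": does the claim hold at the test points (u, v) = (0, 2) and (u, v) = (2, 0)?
At (0, 2): LHS = e^2 ≈ 7.389 ≠ RHS = 1 + e^2 ≈ 8.389
At (2, 0): LHS = e^2 ≈ 7.389 ≠ RHS = 1 + e^2 ≈ 8.389

Answer: No, fails at both test points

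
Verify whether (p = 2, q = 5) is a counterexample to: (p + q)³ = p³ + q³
Yes

Substituting p = 2, q = 5:
LHS = (2 + 5)³ = 343
RHS = 2³ + 5³ = 133

Since LHS ≠ RHS, this pair disproves the claim.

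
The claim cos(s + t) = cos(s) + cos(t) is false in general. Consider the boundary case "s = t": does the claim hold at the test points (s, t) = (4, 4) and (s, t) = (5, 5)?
No, fails at both test points

At (4, 4): LHS = cos(8) ≈ -0.1455 ≠ RHS = 2·cos(4) ≈ -1.307
At (5, 5): LHS = cos(10) ≈ -0.8391 ≠ RHS = 2·cos(5) ≈ 0.5673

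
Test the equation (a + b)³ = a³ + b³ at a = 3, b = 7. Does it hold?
Substituting a = 3, b = 7:

LHS = (3 + 7)³ = 1000
RHS = 3³ + 7³ = 370

LHS ≠ RHS, so the equation does not hold at this point.

Answer: Fails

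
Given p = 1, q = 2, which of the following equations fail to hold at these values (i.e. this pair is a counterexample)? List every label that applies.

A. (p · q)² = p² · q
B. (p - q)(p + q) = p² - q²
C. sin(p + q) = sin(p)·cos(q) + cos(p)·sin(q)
A

Evaluating each claim at the given values:
A. LHS = 4, RHS = 2 → fails here (LHS ≠ RHS)
B. LHS = -3, RHS = -3 → holds here (LHS = RHS)
C. LHS = sin(3) ≈ 0.1411, RHS = sin(1)·cos(2) + sin(2)·cos(1) ≈ 0.1411 → holds here (LHS = RHS)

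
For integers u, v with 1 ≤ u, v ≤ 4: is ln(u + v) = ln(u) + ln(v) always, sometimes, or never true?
Sometimes true

It holds at (u, v) = (2, 2) (both sides equal ln(4) ≈ 1.386), but fails at (u, v) = (1, 2) (LHS = ln(3) ≈ 1.099, RHS = ln(2) ≈ 0.6931).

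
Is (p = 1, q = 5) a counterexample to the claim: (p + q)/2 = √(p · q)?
Substituting p = 1, q = 5:
LHS = (1 + 5)/2 = 3
RHS = √(1 · 5) = √(5) ≈ 2.236

Since LHS ≠ RHS, this pair disproves the claim.

Answer: Yes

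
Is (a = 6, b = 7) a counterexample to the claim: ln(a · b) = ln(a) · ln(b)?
Yes

Substituting a = 6, b = 7:
LHS = ln(6 · 7) = ln(42) ≈ 3.738
RHS = ln(6) · ln(7) ≈ 3.487

Since LHS ≠ RHS, this pair disproves the claim.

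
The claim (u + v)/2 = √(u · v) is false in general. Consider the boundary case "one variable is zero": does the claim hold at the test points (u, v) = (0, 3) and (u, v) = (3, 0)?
At (0, 3): LHS = 3/2 ≠ RHS = 0
At (3, 0): LHS = 3/2 ≠ RHS = 0

Answer: No, fails at both test points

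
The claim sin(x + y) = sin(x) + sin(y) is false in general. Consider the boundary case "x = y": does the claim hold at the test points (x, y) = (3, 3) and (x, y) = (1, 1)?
At (3, 3): LHS = sin(6) ≈ -0.2794 ≠ RHS = 2·sin(3) ≈ 0.2822
At (1, 1): LHS = sin(2) ≈ 0.9093 ≠ RHS = 2·sin(1) ≈ 1.683

Answer: No, fails at both test points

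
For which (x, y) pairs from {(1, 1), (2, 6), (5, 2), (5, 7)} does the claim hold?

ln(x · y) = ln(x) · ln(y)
Testing each pair:
(1, 1): LHS = 0, RHS = 0 → holds
(2, 6): LHS = ln(12) ≈ 2.485, RHS = ln(2)·ln(6) ≈ 1.242 → fails
(5, 2): LHS = ln(10) ≈ 2.303, RHS = ln(2)·ln(5) ≈ 1.116 → fails
(5, 7): LHS = ln(35) ≈ 3.555, RHS = ln(5)·ln(7) ≈ 3.132 → fails

1 of 4 pairs satisfies the claim.

Answer: (1, 1)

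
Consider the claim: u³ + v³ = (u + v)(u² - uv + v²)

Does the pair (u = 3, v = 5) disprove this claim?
Substituting u = 3, v = 5:
LHS = 3³ + 5³ = 152
RHS = (3 + 5)(3² - 3·5 + 5²) = 152

The sides agree, so this pair does not disprove the claim.

Answer: No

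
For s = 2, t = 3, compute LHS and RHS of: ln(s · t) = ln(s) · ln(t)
LHS = ln(2 · 3) = ln(6) ≈ 1.792
RHS = ln(2) · ln(3) ≈ 0.7615

LHS ≠ RHS (they differ by about 1.03), so the equation does not hold here.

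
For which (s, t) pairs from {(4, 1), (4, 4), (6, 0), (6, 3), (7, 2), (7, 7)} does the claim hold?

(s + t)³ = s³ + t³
Testing each pair:
(4, 1): LHS = 125, RHS = 65 → fails
(4, 4): LHS = 512, RHS = 128 → fails
(6, 0): LHS = 216, RHS = 216 → holds
(6, 3): LHS = 729, RHS = 243 → fails
(7, 2): LHS = 729, RHS = 351 → fails
(7, 7): LHS = 2744, RHS = 686 → fails

1 of 6 pairs satisfies the claim.

Answer: (6, 0)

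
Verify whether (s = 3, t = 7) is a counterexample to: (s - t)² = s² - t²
Yes

Substituting s = 3, t = 7:
LHS = (3 - 7)² = 16
RHS = 3² - 7² = -40

Since LHS ≠ RHS, this pair disproves the claim.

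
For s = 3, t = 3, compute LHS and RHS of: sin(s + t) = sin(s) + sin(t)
LHS = sin(3 + 3) = sin(6) ≈ -0.2794
RHS = sin(3) + sin(3) = 2·sin(3) ≈ 0.2822

LHS ≠ RHS (they differ by about 0.5617), so the equation does not hold here.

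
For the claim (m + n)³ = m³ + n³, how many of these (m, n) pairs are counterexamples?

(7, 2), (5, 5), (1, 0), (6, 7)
3

Testing each pair:
(7, 2): LHS = 729, RHS = 351 → counterexample
(5, 5): LHS = 1000, RHS = 250 → counterexample
(1, 0): LHS = 1, RHS = 1 → satisfies claim
(6, 7): LHS = 2197, RHS = 559 → counterexample

That makes 3 counterexamples.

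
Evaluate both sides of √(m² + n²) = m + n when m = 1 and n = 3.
LHS = √(1² + 3²) = √(10) ≈ 3.162
RHS = 1 + 3 = 4

LHS ≠ RHS (they differ by about 0.8377), so the equation does not hold here.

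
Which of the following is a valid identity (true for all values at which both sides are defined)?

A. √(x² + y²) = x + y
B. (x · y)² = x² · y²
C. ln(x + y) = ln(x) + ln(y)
A: fails at (3, 3) — LHS = 3·√(2) ≈ 4.243, RHS = 6.
B: holds — e.g. at (2, 2), both sides equal 16.
C: fails at (4, 5) — LHS = ln(9) ≈ 2.197, RHS = ln(4) + ln(5) ≈ 2.996.

Answer: B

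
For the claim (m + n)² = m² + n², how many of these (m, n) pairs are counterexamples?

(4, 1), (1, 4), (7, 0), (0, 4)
Testing each pair:
(4, 1): LHS = 25, RHS = 17 → counterexample
(1, 4): LHS = 25, RHS = 17 → counterexample
(7, 0): LHS = 49, RHS = 49 → satisfies claim
(0, 4): LHS = 16, RHS = 16 → satisfies claim

That makes 2 counterexamples.

Answer: 2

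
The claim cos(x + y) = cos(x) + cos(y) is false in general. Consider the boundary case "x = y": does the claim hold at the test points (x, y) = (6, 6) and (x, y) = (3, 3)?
At (6, 6): LHS = cos(12) ≈ 0.8439 ≠ RHS = 2·cos(6) ≈ 1.92
At (3, 3): LHS = cos(6) ≈ 0.9602 ≠ RHS = 2·cos(3) ≈ -1.98

Answer: No, fails at both test points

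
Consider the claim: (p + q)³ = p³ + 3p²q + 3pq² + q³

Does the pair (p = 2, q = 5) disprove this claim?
No

Substituting p = 2, q = 5:
LHS = (2 + 5)³ = 343
RHS = 2³ + 3·2²·5 + 3·2·5² + 5³ = 343

The sides agree, so this pair does not disprove the claim.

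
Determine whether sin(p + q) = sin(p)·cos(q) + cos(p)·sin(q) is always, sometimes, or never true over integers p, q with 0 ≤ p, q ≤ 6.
Always true

The identity holds for every pair in the range. For instance at (p, q) = (3, 0): both sides equal sin(3) ≈ 0.1411.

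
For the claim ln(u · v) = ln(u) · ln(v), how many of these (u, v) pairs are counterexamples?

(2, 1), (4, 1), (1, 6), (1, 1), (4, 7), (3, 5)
Testing each pair:
(2, 1): LHS = ln(2) ≈ 0.6931, RHS = 0 → counterexample
(4, 1): LHS = ln(4) ≈ 1.386, RHS = 0 → counterexample
(1, 6): LHS = ln(6) ≈ 1.792, RHS = 0 → counterexample
(1, 1): LHS = 0, RHS = 0 → satisfies claim
(4, 7): LHS = ln(28) ≈ 3.332, RHS = ln(4)·ln(7) ≈ 2.698 → counterexample
(3, 5): LHS = ln(15) ≈ 2.708, RHS = ln(3)·ln(5) ≈ 1.768 → counterexample

That makes 5 counterexamples.

Answer: 5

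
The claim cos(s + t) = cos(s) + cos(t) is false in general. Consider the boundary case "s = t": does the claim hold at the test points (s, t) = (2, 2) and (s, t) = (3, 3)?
No, fails at both test points

At (2, 2): LHS = cos(4) ≈ -0.6536 ≠ RHS = 2·cos(2) ≈ -0.8323
At (3, 3): LHS = cos(6) ≈ 0.9602 ≠ RHS = 2·cos(3) ≈ -1.98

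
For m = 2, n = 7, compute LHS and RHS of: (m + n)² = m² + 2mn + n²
LHS = (2 + 7)² = 81
RHS = 2² + 2·2·7 + 7² = 81

LHS = RHS: the two sides agree.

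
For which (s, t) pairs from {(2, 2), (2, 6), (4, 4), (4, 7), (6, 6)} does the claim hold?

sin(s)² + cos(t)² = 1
Testing each pair:
(2, 2): LHS = cos(2)² + sin(2)² = 1, RHS = 1 → holds
(2, 6): LHS = sin(2)² + cos(6)² ≈ 1.749, RHS = 1 → fails
(4, 4): LHS = cos(4)² + sin(4)² = 1, RHS = 1 → holds
(4, 7): LHS = cos(7)² + sin(4)² ≈ 1.141, RHS = 1 → fails
(6, 6): LHS = sin(6)² + cos(6)² = 1, RHS = 1 → holds

3 of 5 pairs satisfy the claim.

Answer: (2, 2), (4, 4), (6, 6)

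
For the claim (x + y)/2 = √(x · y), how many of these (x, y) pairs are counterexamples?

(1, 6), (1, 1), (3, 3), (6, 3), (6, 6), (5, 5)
Testing each pair:
(1, 6): LHS = 7/2, RHS = √(6) ≈ 2.449 → counterexample
(1, 1): LHS = 1, RHS = 1 → satisfies claim
(3, 3): LHS = 3, RHS = 3 → satisfies claim
(6, 3): LHS = 9/2, RHS = 3·√(2) ≈ 4.243 → counterexample
(6, 6): LHS = 6, RHS = 6 → satisfies claim
(5, 5): LHS = 5, RHS = 5 → satisfies claim

That makes 2 counterexamples.

Answer: 2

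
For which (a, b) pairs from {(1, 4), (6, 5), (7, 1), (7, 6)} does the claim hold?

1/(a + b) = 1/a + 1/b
None

Testing each pair:
(1, 4): LHS = 1/5, RHS = 5/4 → fails
(6, 5): LHS = 1/11, RHS = 11/30 → fails
(7, 1): LHS = 1/8, RHS = 8/7 → fails
(7, 6): LHS = 1/13, RHS = 13/42 → fails

No pair satisfies the claim.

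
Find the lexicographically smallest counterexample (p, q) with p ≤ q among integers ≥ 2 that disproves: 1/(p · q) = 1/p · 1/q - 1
(p, q) = (2, 2)

Substituting (2, 2) into the claim:
LHS = 1/(2 · 2) = 1/4
RHS = 1/2 · 1/2 - 1 = -3/4

Since LHS ≠ RHS, this pair disproves the claim, and no lexicographically smaller pair (p ≤ q, integers ≥ 2) does.

For instance (4, 5) is also a counterexample (LHS = 1/20, RHS = -19/20), but it's lexicographically larger.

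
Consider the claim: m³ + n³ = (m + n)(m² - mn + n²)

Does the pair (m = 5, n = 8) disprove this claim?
Substituting m = 5, n = 8:
LHS = 5³ + 8³ = 637
RHS = (5 + 8)(5² - 5·8 + 8²) = 637

The sides agree, so this pair does not disprove the claim.

Answer: No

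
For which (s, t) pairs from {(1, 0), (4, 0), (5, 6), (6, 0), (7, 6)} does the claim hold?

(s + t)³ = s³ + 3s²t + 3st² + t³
All pairs

Testing each pair:
(1, 0): LHS = 1, RHS = 1 → holds
(4, 0): LHS = 64, RHS = 64 → holds
(5, 6): LHS = 1331, RHS = 1331 → holds
(6, 0): LHS = 216, RHS = 216 → holds
(7, 6): LHS = 2197, RHS = 2197 → holds

Every pair satisfies the claim.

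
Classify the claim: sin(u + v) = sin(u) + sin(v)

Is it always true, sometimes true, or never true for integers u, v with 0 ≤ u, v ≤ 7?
Sometimes true

It holds at (u, v) = (5, 0) (both sides equal sin(5) ≈ -0.9589), but fails at (u, v) = (4, 5) (LHS = sin(9) ≈ 0.4121, RHS = sin(5) + sin(4) ≈ -1.716).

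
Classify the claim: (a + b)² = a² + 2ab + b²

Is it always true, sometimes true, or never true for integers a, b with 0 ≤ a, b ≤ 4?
Always true

The identity holds for every pair in the range. For instance at (a, b) = (1, 4): both sides equal 25.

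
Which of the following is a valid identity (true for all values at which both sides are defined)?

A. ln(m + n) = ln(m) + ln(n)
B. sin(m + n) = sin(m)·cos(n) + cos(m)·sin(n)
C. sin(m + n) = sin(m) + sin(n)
A: fails at (2, 5) — LHS = ln(7) ≈ 1.946, RHS = ln(2) + ln(5) ≈ 2.303.
B: holds — e.g. at (0, 1), both sides equal sin(1) ≈ 0.8415.
C: fails at (4, 6) — LHS = sin(10) ≈ -0.544, RHS = sin(4) + sin(6) ≈ -1.036.

Answer: B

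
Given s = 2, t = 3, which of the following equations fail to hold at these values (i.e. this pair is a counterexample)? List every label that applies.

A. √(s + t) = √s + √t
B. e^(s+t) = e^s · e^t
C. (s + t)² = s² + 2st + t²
Evaluating each claim at the given values:
A. LHS = √(5) ≈ 2.236, RHS = √(2) + √(3) ≈ 3.146 → fails here (LHS ≠ RHS)
B. LHS = e^5 ≈ 148.4, RHS = e^5 ≈ 148.4 → holds here (LHS = RHS)
C. LHS = 25, RHS = 25 → holds here (LHS = RHS)

Answer: A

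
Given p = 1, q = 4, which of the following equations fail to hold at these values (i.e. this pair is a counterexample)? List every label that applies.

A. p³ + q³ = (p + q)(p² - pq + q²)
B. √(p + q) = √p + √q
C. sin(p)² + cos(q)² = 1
B, C

Evaluating each claim at the given values:
A. LHS = 65, RHS = 65 → holds here (LHS = RHS)
B. LHS = √(5) ≈ 2.236, RHS = 3 → fails here (LHS ≠ RHS)
C. LHS = cos(4)² + sin(1)² ≈ 1.135, RHS = 1 → fails here (LHS ≠ RHS)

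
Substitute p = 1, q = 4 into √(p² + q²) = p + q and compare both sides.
LHS = √(1² + 4²) = √(17) ≈ 4.123
RHS = 1 + 4 = 5

LHS ≠ RHS (they differ by about 0.8769), so the equation does not hold here.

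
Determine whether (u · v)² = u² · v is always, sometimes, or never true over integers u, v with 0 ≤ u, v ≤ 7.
It holds at (u, v) = (0, 0) (both sides equal 0), but fails at (u, v) = (4, 2) (LHS = 64, RHS = 32).

Answer: Sometimes true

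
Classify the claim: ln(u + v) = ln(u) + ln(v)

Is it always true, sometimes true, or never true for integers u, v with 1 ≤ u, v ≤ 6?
It holds at (u, v) = (2, 2) (both sides equal ln(4) ≈ 1.386), but fails at (u, v) = (3, 2) (LHS = ln(5) ≈ 1.609, RHS = ln(2) + ln(3) ≈ 1.792).

Answer: Sometimes true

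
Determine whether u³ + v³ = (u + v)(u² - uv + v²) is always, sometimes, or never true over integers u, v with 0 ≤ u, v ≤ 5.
The identity holds for every pair in the range. For instance at (u, v) = (1, 0): both sides equal 1.

Answer: Always true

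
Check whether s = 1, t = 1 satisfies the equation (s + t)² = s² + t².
Substituting s = 1, t = 1:

LHS = (1 + 1)² = 4
RHS = 1² + 1² = 2

LHS ≠ RHS, so the equation does not hold at this point.

Answer: Fails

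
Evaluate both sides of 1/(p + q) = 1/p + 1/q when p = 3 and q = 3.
LHS = 1/(3 + 3) = 1/6
RHS = 1/3 + 1/3 = 2/3

LHS ≠ RHS, so the equation does not hold here.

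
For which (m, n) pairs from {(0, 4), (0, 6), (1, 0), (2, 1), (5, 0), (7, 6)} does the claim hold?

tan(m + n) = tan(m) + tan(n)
(0, 4), (0, 6), (1, 0), (5, 0)

Testing each pair:
(0, 4): LHS = tan(4) ≈ 1.158, RHS = tan(4) ≈ 1.158 → holds
(0, 6): LHS = tan(6) ≈ -0.291, RHS = tan(6) ≈ -0.291 → holds
(1, 0): LHS = tan(1) ≈ 1.557, RHS = tan(1) ≈ 1.557 → holds
(2, 1): LHS = tan(3) ≈ -0.1425, RHS = tan(2) + tan(1) ≈ -0.6276 → fails
(5, 0): LHS = tan(5) ≈ -3.381, RHS = tan(5) ≈ -3.381 → holds
(7, 6): LHS = tan(13) ≈ 0.463, RHS = tan(6) + tan(7) ≈ 0.5804 → fails

4 of 6 pairs satisfy the claim.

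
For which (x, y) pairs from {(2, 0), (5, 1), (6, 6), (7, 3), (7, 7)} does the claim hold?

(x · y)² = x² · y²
Testing each pair:
(2, 0): LHS = 0, RHS = 0 → holds
(5, 1): LHS = 25, RHS = 25 → holds
(6, 6): LHS = 1296, RHS = 1296 → holds
(7, 3): LHS = 441, RHS = 441 → holds
(7, 7): LHS = 2401, RHS = 2401 → holds

Every pair satisfies the claim.

Answer: All pairs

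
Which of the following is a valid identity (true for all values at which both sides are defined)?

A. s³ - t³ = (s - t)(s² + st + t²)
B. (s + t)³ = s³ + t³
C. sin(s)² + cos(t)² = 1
A

A: holds — e.g. at (3, 3), both sides equal 0.
B: fails at (2, 5) — LHS = 343, RHS = 133.
C: fails at (1, 2) — LHS = cos(2)² + sin(1)² ≈ 0.8813, RHS = 1.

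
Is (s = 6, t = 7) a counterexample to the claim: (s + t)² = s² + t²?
Yes

Substituting s = 6, t = 7:
LHS = (6 + 7)² = 169
RHS = 6² + 7² = 85

Since LHS ≠ RHS, this pair disproves the claim.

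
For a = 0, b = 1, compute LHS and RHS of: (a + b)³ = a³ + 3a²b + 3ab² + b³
LHS = (0 + 1)³ = 1
RHS = 0³ + 3·0²·1 + 3·0·1² + 1³ = 1

LHS = RHS: the two sides agree.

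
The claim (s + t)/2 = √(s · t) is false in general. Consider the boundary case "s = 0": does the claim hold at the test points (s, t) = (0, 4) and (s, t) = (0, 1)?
No, fails at both test points

At (0, 4): LHS = 2 ≠ RHS = 0
At (0, 1): LHS = 1/2 ≠ RHS = 0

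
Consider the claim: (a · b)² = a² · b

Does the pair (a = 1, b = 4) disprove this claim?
Substituting a = 1, b = 4:
LHS = (1 · 4)² = 16
RHS = 1² · 4 = 4

Since LHS ≠ RHS, this pair disproves the claim.

Answer: Yes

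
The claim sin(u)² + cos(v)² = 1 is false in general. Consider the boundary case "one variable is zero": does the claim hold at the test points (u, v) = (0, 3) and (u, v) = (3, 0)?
No, fails at both test points

At (0, 3): LHS = cos(3)² ≈ 0.9801 ≠ RHS = 1
At (3, 0): LHS = sin(3)² + 1 ≈ 1.02 ≠ RHS = 1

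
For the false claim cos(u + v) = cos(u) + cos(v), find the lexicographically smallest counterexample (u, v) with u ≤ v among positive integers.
(u, v) = (1, 1)

Substituting (1, 1) into the claim:
LHS = cos(1 + 1) = cos(2) ≈ -0.4161
RHS = cos(1) + cos(1) = 2·cos(1) ≈ 1.081

Since LHS ≠ RHS, this pair disproves the claim, and no lexicographically smaller pair (u ≤ v, positive integers) does.

For instance (6, 7) is also a counterexample (LHS = cos(13) ≈ 0.9074, RHS = cos(7) + cos(6) ≈ 1.714), but it's lexicographically larger.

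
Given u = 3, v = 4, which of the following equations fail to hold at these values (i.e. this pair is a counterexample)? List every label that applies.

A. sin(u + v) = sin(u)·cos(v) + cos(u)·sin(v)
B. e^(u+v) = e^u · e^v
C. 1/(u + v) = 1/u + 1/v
Evaluating each claim at the given values:
A. LHS = sin(7) ≈ 0.657, RHS = sin(3)·cos(4) + sin(4)·cos(3) ≈ 0.657 → holds here (LHS = RHS)
B. LHS = e^7 ≈ 1097, RHS = e^7 ≈ 1097 → holds here (LHS = RHS)
C. LHS = 1/7, RHS = 7/12 → fails here (LHS ≠ RHS)

Answer: C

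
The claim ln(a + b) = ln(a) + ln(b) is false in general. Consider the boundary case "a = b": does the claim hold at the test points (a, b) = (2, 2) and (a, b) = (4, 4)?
At (2, 2): LHS = ln(4) ≈ 1.386, RHS = 2·ln(2) ≈ 1.386 → equal
At (4, 4): LHS = ln(8) ≈ 2.079 ≠ RHS = 2·ln(4) ≈ 2.773

Answer: Only at (2, 2)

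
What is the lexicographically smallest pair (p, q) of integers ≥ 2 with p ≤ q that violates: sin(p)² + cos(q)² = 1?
At (2, 2): both sides equal 1, so it holds there.

Substituting (2, 3) into the claim:
LHS = sin(2)² + cos(3)² ≈ 1.807
RHS = 1

Since LHS ≠ RHS, this pair disproves the claim, and no lexicographically smaller pair (p ≤ q, integers ≥ 2) does.

For instance (4, 8) is also a counterexample (LHS = cos(8)² + sin(4)² ≈ 0.5939, RHS = 1), but it's lexicographically larger.

Answer: (p, q) = (2, 3)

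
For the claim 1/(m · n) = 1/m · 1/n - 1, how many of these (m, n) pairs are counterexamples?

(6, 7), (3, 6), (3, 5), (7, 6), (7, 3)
5

Testing each pair:
(6, 7): LHS = 1/42, RHS = -41/42 → counterexample
(3, 6): LHS = 1/18, RHS = -17/18 → counterexample
(3, 5): LHS = 1/15, RHS = -14/15 → counterexample
(7, 6): LHS = 1/42, RHS = -41/42 → counterexample
(7, 3): LHS = 1/21, RHS = -20/21 → counterexample

That makes 5 counterexamples.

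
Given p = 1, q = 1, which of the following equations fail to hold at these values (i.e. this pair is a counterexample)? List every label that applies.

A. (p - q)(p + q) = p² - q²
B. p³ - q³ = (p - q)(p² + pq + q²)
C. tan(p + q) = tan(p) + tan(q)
C

Evaluating each claim at the given values:
A. LHS = 0, RHS = 0 → holds here (LHS = RHS)
B. LHS = 0, RHS = 0 → holds here (LHS = RHS)
C. LHS = tan(2) ≈ -2.185, RHS = 2·tan(1) ≈ 3.115 → fails here (LHS ≠ RHS)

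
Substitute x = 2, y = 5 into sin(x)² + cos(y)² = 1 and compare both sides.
LHS = sin(2)² + cos(5)² ≈ 0.9073
RHS = 1

LHS ≠ RHS (they differ by about 0.09271), so the equation does not hold here.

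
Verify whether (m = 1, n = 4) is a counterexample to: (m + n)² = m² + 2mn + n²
No

Substituting m = 1, n = 4:
LHS = (1 + 4)² = 25
RHS = 1² + 2·1·4 + 4² = 25

The sides agree, so this pair does not disprove the claim.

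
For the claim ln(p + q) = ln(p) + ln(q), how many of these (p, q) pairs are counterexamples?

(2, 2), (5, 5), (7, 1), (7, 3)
Testing each pair:
(2, 2): LHS = ln(4) ≈ 1.386, RHS = 2·ln(2) ≈ 1.386 → satisfies claim
(5, 5): LHS = ln(10) ≈ 2.303, RHS = 2·ln(5) ≈ 3.219 → counterexample
(7, 1): LHS = ln(8) ≈ 2.079, RHS = ln(7) ≈ 1.946 → counterexample
(7, 3): LHS = ln(10) ≈ 2.303, RHS = ln(3) + ln(7) ≈ 3.045 → counterexample

That makes 3 counterexamples.

Answer: 3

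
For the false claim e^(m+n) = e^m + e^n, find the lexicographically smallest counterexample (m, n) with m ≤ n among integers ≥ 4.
Substituting (4, 4) into the claim:
LHS = e^(4+4) = e^8 ≈ 2981
RHS = e^4 + e^4 = 2·e^4 ≈ 109.2

Since LHS ≠ RHS, this pair disproves the claim, and no lexicographically smaller pair (m ≤ n, integers ≥ 4) does.

For instance (4, 9) is also a counterexample (LHS = e^13 ≈ 442413.4, RHS = e^4 + e^9 ≈ 8158), but it's lexicographically larger.

Answer: (m, n) = (4, 4)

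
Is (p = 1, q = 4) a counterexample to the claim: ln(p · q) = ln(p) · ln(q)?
Yes

Substituting p = 1, q = 4:
LHS = ln(1 · 4) = ln(4) ≈ 1.386
RHS = ln(1) · ln(4) = 0

Since LHS ≠ RHS, this pair disproves the claim.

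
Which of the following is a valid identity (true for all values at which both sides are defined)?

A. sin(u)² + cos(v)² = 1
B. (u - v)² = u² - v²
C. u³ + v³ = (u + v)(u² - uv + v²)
C

A: fails at (2, 3) — LHS = sin(2)² + cos(3)² ≈ 1.807, RHS = 1.
B: fails at (2, 7) — LHS = 25, RHS = -45.
C: holds — e.g. at (0, 1), both sides equal 1.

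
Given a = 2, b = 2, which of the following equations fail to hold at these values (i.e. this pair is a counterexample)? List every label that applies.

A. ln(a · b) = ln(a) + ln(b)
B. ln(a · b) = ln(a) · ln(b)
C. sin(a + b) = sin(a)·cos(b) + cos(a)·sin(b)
Evaluating each claim at the given values:
A. LHS = ln(4) ≈ 1.386, RHS = 2·ln(2) ≈ 1.386 → holds here (LHS = RHS)
B. LHS = ln(4) ≈ 1.386, RHS = ln(2)² ≈ 0.4805 → fails here (LHS ≠ RHS)
C. LHS = sin(4) ≈ -0.7568, RHS = 2·sin(2)·cos(2) ≈ -0.7568 → holds here (LHS = RHS)

Answer: B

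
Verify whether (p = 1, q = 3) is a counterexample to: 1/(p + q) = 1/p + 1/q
Substituting p = 1, q = 3:
LHS = 1/(1 + 3) = 1/4
RHS = 1/1 + 1/3 = 4/3

Since LHS ≠ RHS, this pair disproves the claim.

Answer: Yes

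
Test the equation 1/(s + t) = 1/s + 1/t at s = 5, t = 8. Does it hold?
Substituting s = 5, t = 8:

LHS = 1/(5 + 8) = 1/13
RHS = 1/5 + 1/8 = 13/40

LHS ≠ RHS, so the equation does not hold at this point.

Answer: Fails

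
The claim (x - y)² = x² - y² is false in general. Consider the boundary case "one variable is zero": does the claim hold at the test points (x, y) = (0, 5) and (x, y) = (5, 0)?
At (0, 5): LHS = 25 ≠ RHS = -25
At (5, 0): LHS = 25, RHS = 25 → equal

Answer: Only at (5, 0)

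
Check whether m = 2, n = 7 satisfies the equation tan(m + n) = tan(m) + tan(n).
Fails

Substituting m = 2, n = 7:

LHS = tan(2 + 7) = tan(9) ≈ -0.4523
RHS = tan(2) + tan(7) ≈ -1.314

LHS ≠ RHS, so the equation does not hold at this point.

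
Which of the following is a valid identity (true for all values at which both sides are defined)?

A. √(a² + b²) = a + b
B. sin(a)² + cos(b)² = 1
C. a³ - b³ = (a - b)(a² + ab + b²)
C

A: fails at (2, 4) — LHS = 2·√(5) ≈ 4.472, RHS = 6.
B: fails at (1, 4) — LHS = cos(4)² + sin(1)² ≈ 1.135, RHS = 1.
C: holds — e.g. at (2, 4), both sides equal -56.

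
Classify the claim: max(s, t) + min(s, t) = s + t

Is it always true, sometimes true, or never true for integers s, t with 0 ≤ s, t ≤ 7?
The identity holds for every pair in the range. For instance at (s, t) = (5, 6): both sides equal 11.

Answer: Always true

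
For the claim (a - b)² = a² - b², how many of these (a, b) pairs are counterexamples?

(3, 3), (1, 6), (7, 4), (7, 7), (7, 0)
2

Testing each pair:
(3, 3): LHS = 0, RHS = 0 → satisfies claim
(1, 6): LHS = 25, RHS = -35 → counterexample
(7, 4): LHS = 9, RHS = 33 → counterexample
(7, 7): LHS = 0, RHS = 0 → satisfies claim
(7, 0): LHS = 49, RHS = 49 → satisfies claim

That makes 2 counterexamples.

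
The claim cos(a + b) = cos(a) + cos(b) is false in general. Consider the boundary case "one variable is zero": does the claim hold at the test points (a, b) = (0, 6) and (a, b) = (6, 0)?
No, fails at both test points

At (0, 6): LHS = cos(6) ≈ 0.9602 ≠ RHS = cos(6) + 1 ≈ 1.96
At (6, 0): LHS = cos(6) ≈ 0.9602 ≠ RHS = cos(6) + 1 ≈ 1.96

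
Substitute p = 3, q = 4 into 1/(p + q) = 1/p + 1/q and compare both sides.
LHS = 1/(3 + 4) = 1/7
RHS = 1/3 + 1/4 = 7/12

LHS ≠ RHS, so the equation does not hold here.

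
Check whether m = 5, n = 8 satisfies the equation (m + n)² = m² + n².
Substituting m = 5, n = 8:

LHS = (5 + 8)² = 169
RHS = 5² + 8² = 89

LHS ≠ RHS, so the equation does not hold at this point.

Answer: Fails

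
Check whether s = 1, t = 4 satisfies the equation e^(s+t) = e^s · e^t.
Substituting s = 1, t = 4:

LHS = e^(1+4) = e^5 ≈ 148.4
RHS = e^1 · e^4 = e^5 ≈ 148.4

LHS = RHS, so the equation holds at this point.

Answer: Holds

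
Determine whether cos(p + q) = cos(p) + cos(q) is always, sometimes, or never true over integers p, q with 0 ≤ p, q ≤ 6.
The claim fails for every pair in the range. For instance at (p, q) = (5, 3): LHS = cos(8) ≈ -0.1455, RHS = cos(3) + cos(5) ≈ -0.7063.

Answer: Never true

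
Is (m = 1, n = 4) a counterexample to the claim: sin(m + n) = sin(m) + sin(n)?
Yes

Substituting m = 1, n = 4:
LHS = sin(1 + 4) = sin(5) ≈ -0.9589
RHS = sin(1) + sin(4) ≈ 0.08467

Since LHS ≠ RHS, this pair disproves the claim.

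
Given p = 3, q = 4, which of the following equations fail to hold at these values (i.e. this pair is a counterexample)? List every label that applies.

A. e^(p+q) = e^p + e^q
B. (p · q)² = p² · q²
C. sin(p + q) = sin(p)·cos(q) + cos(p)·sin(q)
Evaluating each claim at the given values:
A. LHS = e^7 ≈ 1097, RHS = e^3 + e^4 ≈ 74.68 → fails here (LHS ≠ RHS)
B. LHS = 144, RHS = 144 → holds here (LHS = RHS)
C. LHS = sin(7) ≈ 0.657, RHS = sin(3)·cos(4) + sin(4)·cos(3) ≈ 0.657 → holds here (LHS = RHS)

Answer: A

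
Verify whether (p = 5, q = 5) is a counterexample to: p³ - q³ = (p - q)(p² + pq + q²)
No

Substituting p = 5, q = 5:
LHS = 5³ - 5³ = 0
RHS = (5 - 5)(5² + 5·5 + 5²) = 0

The sides agree, so this pair does not disprove the claim.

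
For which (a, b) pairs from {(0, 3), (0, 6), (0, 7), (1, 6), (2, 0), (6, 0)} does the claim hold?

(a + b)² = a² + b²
(0, 3), (0, 6), (0, 7), (2, 0), (6, 0)

Testing each pair:
(0, 3): LHS = 9, RHS = 9 → holds
(0, 6): LHS = 36, RHS = 36 → holds
(0, 7): LHS = 49, RHS = 49 → holds
(1, 6): LHS = 49, RHS = 37 → fails
(2, 0): LHS = 4, RHS = 4 → holds
(6, 0): LHS = 36, RHS = 36 → holds

5 of 6 pairs satisfy the claim.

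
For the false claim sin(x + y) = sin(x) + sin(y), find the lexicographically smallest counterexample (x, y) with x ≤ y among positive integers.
(x, y) = (1, 1)

Substituting (1, 1) into the claim:
LHS = sin(1 + 1) = sin(2) ≈ 0.9093
RHS = sin(1) + sin(1) = 2·sin(1) ≈ 1.683

Since LHS ≠ RHS, this pair disproves the claim, and no lexicographically smaller pair (x ≤ y, positive integers) does.

For instance (8, 8) is also a counterexample (LHS = sin(16) ≈ -0.2879, RHS = 2·sin(8) ≈ 1.979), but it's lexicographically larger.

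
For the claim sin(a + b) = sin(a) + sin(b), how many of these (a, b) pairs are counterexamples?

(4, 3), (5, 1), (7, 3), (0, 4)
Testing each pair:
(4, 3): LHS = sin(7) ≈ 0.657, RHS = sin(4) + sin(3) ≈ -0.6157 → counterexample
(5, 1): LHS = sin(6) ≈ -0.2794, RHS = sin(5) + sin(1) ≈ -0.1175 → counterexample
(7, 3): LHS = sin(10) ≈ -0.544, RHS = sin(3) + sin(7) ≈ 0.7981 → counterexample
(0, 4): LHS = sin(4) ≈ -0.7568, RHS = sin(4) ≈ -0.7568 → satisfies claim

That makes 3 counterexamples.

Answer: 3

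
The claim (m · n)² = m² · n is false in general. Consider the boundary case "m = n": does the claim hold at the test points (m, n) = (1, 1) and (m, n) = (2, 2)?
Only at (1, 1)

At (1, 1): LHS = 1, RHS = 1 → equal
At (2, 2): LHS = 16 ≠ RHS = 8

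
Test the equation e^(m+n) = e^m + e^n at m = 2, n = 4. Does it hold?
Fails

Substituting m = 2, n = 4:

LHS = e^(2+4) = e^6 ≈ 403.4
RHS = e^2 + e^4 ≈ 61.99

LHS ≠ RHS, so the equation does not hold at this point.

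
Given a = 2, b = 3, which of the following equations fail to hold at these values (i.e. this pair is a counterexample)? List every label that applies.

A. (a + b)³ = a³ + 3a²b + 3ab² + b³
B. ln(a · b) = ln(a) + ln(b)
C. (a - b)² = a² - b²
C

Evaluating each claim at the given values:
A. LHS = 125, RHS = 125 → holds here (LHS = RHS)
B. LHS = ln(6) ≈ 1.792, RHS = ln(2) + ln(3) ≈ 1.792 → holds here (LHS = RHS)
C. LHS = 1, RHS = -5 → fails here (LHS ≠ RHS)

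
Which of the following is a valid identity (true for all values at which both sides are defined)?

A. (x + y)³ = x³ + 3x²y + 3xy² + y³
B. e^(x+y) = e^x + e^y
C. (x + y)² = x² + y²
A

A: holds — e.g. at (3, 4), both sides equal 343.
B: fails at (4, 4) — LHS = e^8 ≈ 2981, RHS = 2·e^4 ≈ 109.2.
C: fails at (3, 5) — LHS = 64, RHS = 34.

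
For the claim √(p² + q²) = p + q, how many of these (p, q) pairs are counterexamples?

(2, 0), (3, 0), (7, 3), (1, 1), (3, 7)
Testing each pair:
(2, 0): LHS = 2, RHS = 2 → satisfies claim
(3, 0): LHS = 3, RHS = 3 → satisfies claim
(7, 3): LHS = √(58) ≈ 7.616, RHS = 10 → counterexample
(1, 1): LHS = √(2) ≈ 1.414, RHS = 2 → counterexample
(3, 7): LHS = √(58) ≈ 7.616, RHS = 10 → counterexample

That makes 3 counterexamples.

Answer: 3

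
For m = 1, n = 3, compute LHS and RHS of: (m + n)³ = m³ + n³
LHS = (1 + 3)³ = 64
RHS = 1³ + 3³ = 28

LHS ≠ RHS, so the equation does not hold here.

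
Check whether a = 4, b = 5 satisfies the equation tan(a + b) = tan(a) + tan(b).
Fails

Substituting a = 4, b = 5:

LHS = tan(4 + 5) = tan(9) ≈ -0.4523
RHS = tan(4) + tan(5) ≈ -2.223

LHS ≠ RHS, so the equation does not hold at this point.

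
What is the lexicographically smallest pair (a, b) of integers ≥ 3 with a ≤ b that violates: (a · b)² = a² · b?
(a, b) = (3, 3)

Substituting (3, 3) into the claim:
LHS = (3 · 3)² = 81
RHS = 3² · 3 = 27

Since LHS ≠ RHS, this pair disproves the claim, and no lexicographically smaller pair (a ≤ b, integers ≥ 3) does.

For instance (9, 9) is also a counterexample (LHS = 6561, RHS = 729), but it's lexicographically larger.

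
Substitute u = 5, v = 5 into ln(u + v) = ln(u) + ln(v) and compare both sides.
LHS = ln(5 + 5) = ln(10) ≈ 2.303
RHS = ln(5) + ln(5) = 2·ln(5) ≈ 3.219

LHS ≠ RHS (they differ by about 0.9163), so the equation does not hold here.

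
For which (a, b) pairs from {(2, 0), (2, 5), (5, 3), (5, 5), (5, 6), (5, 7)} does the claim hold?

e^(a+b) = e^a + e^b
None

Testing each pair:
(2, 0): LHS = e^2 ≈ 7.389, RHS = 1 + e^2 ≈ 8.389 → fails
(2, 5): LHS = e^7 ≈ 1097, RHS = e^2 + e^5 ≈ 155.8 → fails
(5, 3): LHS = e^8 ≈ 2981, RHS = e^3 + e^5 ≈ 168.5 → fails
(5, 5): LHS = e^10 ≈ 22026.5, RHS = 2·e^5 ≈ 296.8 → fails
(5, 6): LHS = e^11 ≈ 59874.1, RHS = e^5 + e^6 ≈ 551.8 → fails
(5, 7): LHS = e^12 ≈ 162754.8, RHS = e^5 + e^7 ≈ 1245 → fails

No pair satisfies the claim.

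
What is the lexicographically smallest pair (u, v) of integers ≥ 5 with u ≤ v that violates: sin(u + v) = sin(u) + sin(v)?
Substituting (5, 5) into the claim:
LHS = sin(5 + 5) = sin(10) ≈ -0.544
RHS = sin(5) + sin(5) = 2·sin(5) ≈ -1.918

Since LHS ≠ RHS, this pair disproves the claim, and no lexicographically smaller pair (u ≤ v, integers ≥ 5) does.

For instance (5, 7) is also a counterexample (LHS = sin(12) ≈ -0.5366, RHS = sin(5) + sin(7) ≈ -0.3019), but it's lexicographically larger.

Answer: (u, v) = (5, 5)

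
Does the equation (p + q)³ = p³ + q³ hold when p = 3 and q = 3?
Fails

Substituting p = 3, q = 3:

LHS = (3 + 3)³ = 216
RHS = 3³ + 3³ = 54

LHS ≠ RHS, so the equation does not hold at this point.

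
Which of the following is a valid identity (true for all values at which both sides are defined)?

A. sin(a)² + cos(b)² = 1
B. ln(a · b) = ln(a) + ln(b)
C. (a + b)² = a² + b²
B

A: fails at (3, 4) — LHS = sin(3)² + cos(4)² ≈ 0.4472, RHS = 1.
B: holds — e.g. at (1, 1), both sides equal 0.
C: fails at (3, 3) — LHS = 36, RHS = 18.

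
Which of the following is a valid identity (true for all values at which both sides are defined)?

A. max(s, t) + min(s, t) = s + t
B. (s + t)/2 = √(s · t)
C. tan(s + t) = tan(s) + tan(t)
A: holds — e.g. at (2, 3), both sides equal 5.
B: fails at (2, 3) — LHS = 5/2, RHS = √(6) ≈ 2.449.
C: fails at (1, 5) — LHS = tan(6) ≈ -0.291, RHS = tan(5) + tan(1) ≈ -1.823.

Answer: A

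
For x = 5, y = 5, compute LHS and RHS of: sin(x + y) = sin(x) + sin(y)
LHS = sin(5 + 5) = sin(10) ≈ -0.544
RHS = sin(5) + sin(5) = 2·sin(5) ≈ -1.918

LHS ≠ RHS (they differ by about 1.374), so the equation does not hold here.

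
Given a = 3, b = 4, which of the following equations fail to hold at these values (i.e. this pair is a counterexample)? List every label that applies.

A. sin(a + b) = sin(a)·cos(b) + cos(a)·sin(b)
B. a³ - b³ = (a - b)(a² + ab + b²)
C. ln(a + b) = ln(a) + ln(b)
C

Evaluating each claim at the given values:
A. LHS = sin(7) ≈ 0.657, RHS = sin(3)·cos(4) + sin(4)·cos(3) ≈ 0.657 → holds here (LHS = RHS)
B. LHS = -37, RHS = -37 → holds here (LHS = RHS)
C. LHS = ln(7) ≈ 1.946, RHS = ln(3) + ln(4) ≈ 2.485 → fails here (LHS ≠ RHS)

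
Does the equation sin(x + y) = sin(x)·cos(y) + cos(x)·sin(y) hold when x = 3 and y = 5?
Holds

Substituting x = 3, y = 5:

LHS = sin(3 + 5) = sin(8) ≈ 0.9894
RHS = sin(3)·cos(5) + cos(3)·sin(5) = sin(3)·cos(5) + sin(5)·cos(3) ≈ 0.9894

LHS = RHS, so the equation holds at this point.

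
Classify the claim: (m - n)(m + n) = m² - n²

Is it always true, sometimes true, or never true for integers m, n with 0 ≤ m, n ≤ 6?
The identity holds for every pair in the range. For instance at (m, n) = (6, 1): both sides equal 35.

Answer: Always true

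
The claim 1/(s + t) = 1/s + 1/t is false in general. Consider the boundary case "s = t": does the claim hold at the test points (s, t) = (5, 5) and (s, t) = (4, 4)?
No, fails at both test points

At (5, 5): LHS = 1/10 ≠ RHS = 2/5
At (4, 4): LHS = 1/8 ≠ RHS = 1/2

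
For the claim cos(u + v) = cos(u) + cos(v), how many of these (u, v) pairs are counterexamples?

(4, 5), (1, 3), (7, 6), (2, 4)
4

Testing each pair:
(4, 5): LHS = cos(9) ≈ -0.9111, RHS = cos(4) + cos(5) ≈ -0.37 → counterexample
(1, 3): LHS = cos(4) ≈ -0.6536, RHS = cos(3) + cos(1) ≈ -0.4497 → counterexample
(7, 6): LHS = cos(13) ≈ 0.9074, RHS = cos(7) + cos(6) ≈ 1.714 → counterexample
(2, 4): LHS = cos(6) ≈ 0.9602, RHS = cos(4) + cos(2) ≈ -1.07 → counterexample

That makes 4 counterexamples.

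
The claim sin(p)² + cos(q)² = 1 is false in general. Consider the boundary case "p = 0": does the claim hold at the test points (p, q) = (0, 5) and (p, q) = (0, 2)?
No, fails at both test points

At (0, 5): LHS = cos(5)² ≈ 0.08046 ≠ RHS = 1
At (0, 2): LHS = cos(2)² ≈ 0.1732 ≠ RHS = 1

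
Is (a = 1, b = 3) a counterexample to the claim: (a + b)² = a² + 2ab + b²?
Substituting a = 1, b = 3:
LHS = (1 + 3)² = 16
RHS = 1² + 2·1·3 + 3² = 16

The sides agree, so this pair does not disprove the claim.

Answer: No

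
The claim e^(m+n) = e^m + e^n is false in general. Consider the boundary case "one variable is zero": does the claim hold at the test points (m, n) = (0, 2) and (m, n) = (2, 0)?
No, fails at both test points

At (0, 2): LHS = e^2 ≈ 7.389 ≠ RHS = 1 + e^2 ≈ 8.389
At (2, 0): LHS = e^2 ≈ 7.389 ≠ RHS = 1 + e^2 ≈ 8.389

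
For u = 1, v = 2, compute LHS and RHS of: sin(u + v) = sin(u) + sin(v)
LHS = sin(1 + 2) = sin(3) ≈ 0.1411
RHS = sin(1) + sin(2) ≈ 1.751

LHS ≠ RHS (they differ by about 1.61), so the equation does not hold here.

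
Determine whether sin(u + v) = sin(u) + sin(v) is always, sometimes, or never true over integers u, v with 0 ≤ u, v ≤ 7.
Sometimes true

It holds at (u, v) = (0, 4) (both sides equal sin(4) ≈ -0.7568), but fails at (u, v) = (5, 2) (LHS = sin(7) ≈ 0.657, RHS = sin(5) + sin(2) ≈ -0.04963).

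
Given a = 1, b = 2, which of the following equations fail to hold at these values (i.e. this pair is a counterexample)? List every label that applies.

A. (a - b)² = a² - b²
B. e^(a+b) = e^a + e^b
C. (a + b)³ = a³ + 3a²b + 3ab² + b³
Evaluating each claim at the given values:
A. LHS = 1, RHS = -3 → fails here (LHS ≠ RHS)
B. LHS = e^3 ≈ 20.09, RHS = e + e^2 ≈ 10.11 → fails here (LHS ≠ RHS)
C. LHS = 27, RHS = 27 → holds here (LHS = RHS)

Answer: A, B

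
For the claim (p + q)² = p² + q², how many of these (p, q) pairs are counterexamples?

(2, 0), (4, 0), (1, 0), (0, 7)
0

Testing each pair:
(2, 0): LHS = 4, RHS = 4 → satisfies claim
(4, 0): LHS = 16, RHS = 16 → satisfies claim
(1, 0): LHS = 1, RHS = 1 → satisfies claim
(0, 7): LHS = 49, RHS = 49 → satisfies claim

That makes 0 counterexamples.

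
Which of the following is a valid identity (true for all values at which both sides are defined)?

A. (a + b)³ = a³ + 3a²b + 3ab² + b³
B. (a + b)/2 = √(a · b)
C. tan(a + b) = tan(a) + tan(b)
A

A: holds — e.g. at (6, 7), both sides equal 2197.
B: fails at (2, 4) — LHS = 3, RHS = 2·√(2) ≈ 2.828.
C: fails at (2, 7) — LHS = tan(9) ≈ -0.4523, RHS = tan(2) + tan(7) ≈ -1.314.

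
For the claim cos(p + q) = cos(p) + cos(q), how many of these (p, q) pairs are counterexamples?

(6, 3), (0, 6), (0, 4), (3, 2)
Testing each pair:
(6, 3): LHS = cos(9) ≈ -0.9111, RHS = cos(3) + cos(6) ≈ -0.02982 → counterexample
(0, 6): LHS = cos(6) ≈ 0.9602, RHS = cos(6) + 1 ≈ 1.96 → counterexample
(0, 4): LHS = cos(4) ≈ -0.6536, RHS = cos(4) + 1 ≈ 0.3464 → counterexample
(3, 2): LHS = cos(5) ≈ 0.2837, RHS = cos(3) + cos(2) ≈ -1.406 → counterexample

That makes 4 counterexamples.

Answer: 4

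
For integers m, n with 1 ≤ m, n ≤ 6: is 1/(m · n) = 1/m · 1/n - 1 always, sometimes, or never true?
The claim fails for every pair in the range. For instance at (m, n) = (4, 3): LHS = 1/12, RHS = -11/12.

Answer: Never true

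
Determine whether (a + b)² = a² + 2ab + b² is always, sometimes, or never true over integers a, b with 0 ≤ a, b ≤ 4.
The identity holds for every pair in the range. For instance at (a, b) = (4, 4): both sides equal 64.

Answer: Always true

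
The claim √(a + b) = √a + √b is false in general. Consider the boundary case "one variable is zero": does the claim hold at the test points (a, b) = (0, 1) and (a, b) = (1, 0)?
Yes, holds at both test points

At (0, 1): LHS = 1, RHS = 1 → equal
At (1, 0): LHS = 1, RHS = 1 → equal

So the claim does hold at both of these boundary points, even though it is not an identity.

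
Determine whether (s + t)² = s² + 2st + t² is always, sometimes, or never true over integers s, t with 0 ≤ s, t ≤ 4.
Always true

The identity holds for every pair in the range. For instance at (s, t) = (3, 1): both sides equal 16.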